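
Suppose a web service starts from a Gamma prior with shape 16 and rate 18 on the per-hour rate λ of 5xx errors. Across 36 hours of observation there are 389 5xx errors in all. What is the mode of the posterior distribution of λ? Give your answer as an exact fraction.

Total count 389 over total exposure 36 hours.
Gamma(α, β) with Poisson data over total exposure Σt gives posterior Gamma(α+Σx, β+Σt) = Gamma(405, 54).
Posterior mode = (α'−1)/β' = 404/54 = 202/27.

202/27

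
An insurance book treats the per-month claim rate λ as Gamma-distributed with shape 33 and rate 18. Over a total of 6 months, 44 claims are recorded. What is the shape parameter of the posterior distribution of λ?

77

Total count 44 over total exposure 6 months.
By Gamma–Poisson conjugacy, the posterior is Gamma(α + Σx, β + Σt) = Gamma(33 + 44, 18 + 6) = Gamma(77, 24).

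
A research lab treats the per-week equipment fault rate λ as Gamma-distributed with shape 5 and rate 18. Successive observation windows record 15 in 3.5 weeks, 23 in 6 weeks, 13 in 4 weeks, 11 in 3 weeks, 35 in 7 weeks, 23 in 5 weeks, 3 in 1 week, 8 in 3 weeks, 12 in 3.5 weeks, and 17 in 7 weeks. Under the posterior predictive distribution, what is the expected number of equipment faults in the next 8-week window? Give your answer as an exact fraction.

Total count: 15 + 23 + 13 + 11 + 35 + 23 + 3 + 8 + 12 + 17 = 160.
Total exposure: 3.5 + 6 + 4 + 3 + 7 + 5 + 1 + 3 + 3.5 + 7 = 43 weeks.
Posterior: α' = 5 + 160 = 165, β' = 18 + 43 = 61.
Predictive mean over an 8-week window = T·E[λ|data] = 8·165/61 = 1320/61.

1320/61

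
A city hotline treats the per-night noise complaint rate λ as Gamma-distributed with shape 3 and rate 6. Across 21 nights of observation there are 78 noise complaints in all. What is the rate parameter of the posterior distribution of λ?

Total count 78 over total exposure 21 nights.
By Gamma–Poisson conjugacy, the posterior is Gamma(α + Σx, β + Σt) = Gamma(3 + 78, 6 + 21) = Gamma(81, 27).

27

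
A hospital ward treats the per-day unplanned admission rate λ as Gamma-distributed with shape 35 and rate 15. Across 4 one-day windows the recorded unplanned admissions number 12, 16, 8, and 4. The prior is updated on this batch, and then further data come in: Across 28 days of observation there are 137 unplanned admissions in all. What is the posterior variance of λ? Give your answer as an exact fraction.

212/2209

Total count: 12 + 16 + 8 + 4 = 40.
Total exposure: 4 days.
After the first batch: Gamma(35 + 40, 15 + 4) = Gamma(75, 19).
Total count 137 over total exposure 28 days.
After the second batch: Gamma(75 + 137, 19 + 28) = Gamma(212, 47).
Posterior variance = α'/β'² = 212/2209.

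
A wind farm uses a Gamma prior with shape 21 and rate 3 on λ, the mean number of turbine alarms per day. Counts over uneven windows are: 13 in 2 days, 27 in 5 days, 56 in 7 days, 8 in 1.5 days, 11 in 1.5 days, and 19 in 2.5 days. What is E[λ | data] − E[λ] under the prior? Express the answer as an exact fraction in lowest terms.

-1/9

Total count: 13 + 27 + 56 + 8 + 11 + 19 = 134.
Total exposure: 2 + 5 + 7 + 1.5 + 1.5 + 2.5 = 19.5 days.
By Gamma–Poisson conjugacy, the posterior is Gamma(α + Σx, β + Σt) = Gamma(21 + 134, 3 + 19.5) = Gamma(155, 45/2).
Posterior mean = 155/(45/2) = 62/9; prior mean = 21/3 = 7. Difference = 62/9 − 7 = -1/9.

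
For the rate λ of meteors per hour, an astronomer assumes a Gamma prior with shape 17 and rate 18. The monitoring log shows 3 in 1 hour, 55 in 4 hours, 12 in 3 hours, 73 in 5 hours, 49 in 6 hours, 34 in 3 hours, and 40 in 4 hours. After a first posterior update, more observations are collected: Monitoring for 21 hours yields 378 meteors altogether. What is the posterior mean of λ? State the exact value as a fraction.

661/65

Total count: 3 + 55 + 12 + 73 + 49 + 34 + 40 = 266.
Total exposure: 1 + 4 + 3 + 5 + 6 + 3 + 4 = 26 hours.
After the first batch: Gamma(17 + 266, 18 + 26) = Gamma(283, 44).
Total count 378 over total exposure 21 hours.
After the second batch: Gamma(283 + 378, 44 + 21) = Gamma(661, 65).
Posterior mean = α'/β' = 661/65.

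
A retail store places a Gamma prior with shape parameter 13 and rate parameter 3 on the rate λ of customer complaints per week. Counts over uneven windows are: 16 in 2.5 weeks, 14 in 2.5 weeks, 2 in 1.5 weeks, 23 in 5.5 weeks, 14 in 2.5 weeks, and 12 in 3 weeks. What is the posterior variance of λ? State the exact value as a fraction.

376/1681

Total count: 16 + 14 + 2 + 23 + 14 + 12 = 81.
Total exposure: 2.5 + 2.5 + 1.5 + 5.5 + 2.5 + 3 = 17.5 weeks.
By Gamma–Poisson conjugacy, the posterior is Gamma(α + Σx, β + Σt) = Gamma(13 + 81, 3 + 17.5) = Gamma(94, 41/2).
Posterior variance = α'/β'² = 94/(1681/4) = 376/1681.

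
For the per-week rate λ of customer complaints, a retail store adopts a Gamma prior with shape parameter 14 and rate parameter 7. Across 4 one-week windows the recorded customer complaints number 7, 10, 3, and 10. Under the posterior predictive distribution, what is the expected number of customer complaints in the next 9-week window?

Total count: 7 + 10 + 3 + 10 = 30.
Total exposure: 4 weeks.
Posterior: α' = 14 + 30 = 44, β' = 7 + 4 = 11.
Predictive mean over a 9-week window = T·E[λ|data] = 9·44/11 = 36.

36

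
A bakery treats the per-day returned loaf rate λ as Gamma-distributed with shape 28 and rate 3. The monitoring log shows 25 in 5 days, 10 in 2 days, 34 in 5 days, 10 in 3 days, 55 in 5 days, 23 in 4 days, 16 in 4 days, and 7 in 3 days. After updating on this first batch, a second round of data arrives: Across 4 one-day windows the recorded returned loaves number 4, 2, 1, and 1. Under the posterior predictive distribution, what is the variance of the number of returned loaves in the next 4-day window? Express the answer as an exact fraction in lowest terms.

9072/361

Total count: 25 + 10 + 34 + 10 + 55 + 23 + 16 + 7 = 180.
Total exposure: 5 + 2 + 5 + 3 + 5 + 4 + 4 + 3 = 31 days.
After the first batch: Gamma(28 + 180, 3 + 31) = Gamma(208, 34).
Total count: 4 + 2 + 1 + 1 = 8.
Total exposure: 4 days.
After the second batch: Gamma(208 + 8, 34 + 4) = Gamma(216, 38).
The posterior predictive for a window of length T is Negative Binomial with variance T·α'·(β'+T)/β'² = 4·216·42/1444 = 9072/361.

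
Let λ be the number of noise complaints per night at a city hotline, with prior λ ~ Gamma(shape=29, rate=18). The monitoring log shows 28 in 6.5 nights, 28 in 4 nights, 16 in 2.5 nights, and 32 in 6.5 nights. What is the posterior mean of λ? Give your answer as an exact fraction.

Total count: 28 + 28 + 16 + 32 = 104.
Total exposure: 6.5 + 4 + 2.5 + 6.5 = 19.5 nights.
The Gamma prior is conjugate for the Poisson rate, so λ | data ~ Gamma(29+104, 18+19.5) = Gamma(133, 75/2).
Posterior mean = α'/β' = 133/(75/2) = 266/75.

266/75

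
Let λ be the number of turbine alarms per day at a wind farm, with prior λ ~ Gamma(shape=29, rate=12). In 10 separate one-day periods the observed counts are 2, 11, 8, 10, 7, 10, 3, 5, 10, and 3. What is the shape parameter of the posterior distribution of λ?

98

Total count: 2 + 11 + 8 + 10 + 7 + 10 + 3 + 5 + 10 + 3 = 69.
Total exposure: 10 days.
The Gamma prior is conjugate for the Poisson rate, so λ | data ~ Gamma(29+69, 12+10) = Gamma(98, 22).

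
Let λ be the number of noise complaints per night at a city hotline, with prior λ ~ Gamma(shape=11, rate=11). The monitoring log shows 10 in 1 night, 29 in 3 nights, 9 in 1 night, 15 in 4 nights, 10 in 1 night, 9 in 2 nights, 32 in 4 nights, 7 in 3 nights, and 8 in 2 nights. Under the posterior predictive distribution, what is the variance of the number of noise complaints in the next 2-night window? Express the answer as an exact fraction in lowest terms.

595/64

Total count: 10 + 29 + 9 + 15 + 10 + 9 + 32 + 7 + 8 = 129.
Total exposure: 1 + 3 + 1 + 4 + 1 + 2 + 4 + 3 + 2 = 21 nights.
The Gamma prior is conjugate for the Poisson rate, so λ | data ~ Gamma(11+129, 11+21) = Gamma(140, 32).
The posterior predictive for a window of length T is Negative Binomial with variance T·α'·(β'+T)/β'² = 2·140·34/1024 = 595/64.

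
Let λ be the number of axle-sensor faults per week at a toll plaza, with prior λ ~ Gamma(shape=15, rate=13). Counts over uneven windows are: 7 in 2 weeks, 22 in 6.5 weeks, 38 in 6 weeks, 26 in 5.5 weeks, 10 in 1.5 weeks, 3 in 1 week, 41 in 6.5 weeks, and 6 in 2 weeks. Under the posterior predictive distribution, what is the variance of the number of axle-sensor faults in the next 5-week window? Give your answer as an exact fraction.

5145/242

Total count: 7 + 22 + 38 + 26 + 10 + 3 + 41 + 6 = 153.
Total exposure: 2 + 6.5 + 6 + 5.5 + 1.5 + 1 + 6.5 + 2 = 31 weeks.
Conjugate update: add total count to the shape and total exposure to the rate, giving Gamma(168, 44).
The posterior predictive for a window of length T is Negative Binomial with variance T·α'·(β'+T)/β'² = 5·168·49/1936 = 5145/242.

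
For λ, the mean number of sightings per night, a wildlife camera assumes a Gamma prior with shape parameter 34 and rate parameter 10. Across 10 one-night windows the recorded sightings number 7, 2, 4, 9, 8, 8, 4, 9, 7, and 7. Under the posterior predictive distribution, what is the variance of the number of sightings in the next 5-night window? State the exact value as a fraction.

495/16

Total count: 7 + 2 + 4 + 9 + 8 + 8 + 4 + 9 + 7 + 7 = 65.
Total exposure: 10 nights.
By Gamma–Poisson conjugacy, the posterior is Gamma(α + Σx, β + Σt) = Gamma(34 + 65, 10 + 10) = Gamma(99, 20).
The posterior predictive for a window of length T is Negative Binomial with variance T·α'·(β'+T)/β'² = 5·99·25/400 = 495/16.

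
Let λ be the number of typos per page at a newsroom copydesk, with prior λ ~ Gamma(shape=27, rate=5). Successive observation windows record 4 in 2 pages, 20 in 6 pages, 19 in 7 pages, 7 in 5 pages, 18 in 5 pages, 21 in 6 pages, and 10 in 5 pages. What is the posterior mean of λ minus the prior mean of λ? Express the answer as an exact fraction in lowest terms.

Total count: 4 + 20 + 19 + 7 + 18 + 21 + 10 = 99.
Total exposure: 2 + 6 + 7 + 5 + 5 + 6 + 5 = 36 pages.
The Gamma prior is conjugate for the Poisson rate, so λ | data ~ Gamma(27+99, 5+36) = Gamma(126, 41).
Posterior mean = 126/41 = 126/41; prior mean = 27/5 = 27/5. Difference = 126/41 − 27/5 = -477/205.

-477/205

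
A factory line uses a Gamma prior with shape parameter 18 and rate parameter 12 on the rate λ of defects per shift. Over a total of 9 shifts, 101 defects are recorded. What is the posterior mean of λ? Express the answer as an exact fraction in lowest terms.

Total count 101 over total exposure 9 shifts.
Posterior: α' = 18 + 101 = 119, β' = 12 + 9 = 21.
Posterior mean = α'/β' = 119/21 = 17/3.

17/3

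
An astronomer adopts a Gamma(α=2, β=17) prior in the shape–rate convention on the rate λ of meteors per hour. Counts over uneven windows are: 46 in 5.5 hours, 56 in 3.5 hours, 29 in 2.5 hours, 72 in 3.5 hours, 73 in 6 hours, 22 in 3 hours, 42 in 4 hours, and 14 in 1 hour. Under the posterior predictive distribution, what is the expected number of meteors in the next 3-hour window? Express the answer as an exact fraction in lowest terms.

534/23

Total count: 46 + 56 + 29 + 72 + 73 + 22 + 42 + 14 = 354.
Total exposure: 5.5 + 3.5 + 2.5 + 3.5 + 6 + 3 + 4 + 1 = 29 hours.
By Gamma–Poisson conjugacy, the posterior is Gamma(α + Σx, β + Σt) = Gamma(2 + 354, 17 + 29) = Gamma(356, 46).
Predictive mean over a 3-hour window = T·E[λ|data] = 3·356/46 = 534/23.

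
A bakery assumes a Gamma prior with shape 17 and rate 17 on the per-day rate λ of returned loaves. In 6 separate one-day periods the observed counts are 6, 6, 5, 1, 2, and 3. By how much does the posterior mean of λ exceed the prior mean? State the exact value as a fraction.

Total count: 6 + 6 + 5 + 1 + 2 + 3 = 23.
Total exposure: 6 days.
Posterior: α' = 17 + 23 = 40, β' = 17 + 6 = 23.
Posterior mean = 40/23 = 40/23; prior mean = 17/17 = 1. Difference = 40/23 − 1 = 17/23.

17/23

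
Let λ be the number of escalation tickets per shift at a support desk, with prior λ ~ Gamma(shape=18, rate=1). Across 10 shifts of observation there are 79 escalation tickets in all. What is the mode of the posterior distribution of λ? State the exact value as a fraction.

96/11

Total count 79 over total exposure 10 shifts.
Gamma(α, β) with Poisson data over total exposure Σt gives posterior Gamma(α+Σx, β+Σt) = Gamma(97, 11).
Posterior mode = (α'−1)/β' = 96/11.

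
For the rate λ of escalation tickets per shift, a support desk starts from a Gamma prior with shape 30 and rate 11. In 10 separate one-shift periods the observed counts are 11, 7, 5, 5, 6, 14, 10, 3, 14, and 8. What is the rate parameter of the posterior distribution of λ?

21

Total count: 11 + 7 + 5 + 5 + 6 + 14 + 10 + 3 + 14 + 8 = 83.
Total exposure: 10 shifts.
The Gamma prior is conjugate for the Poisson rate, so λ | data ~ Gamma(30+83, 11+10) = Gamma(113, 21).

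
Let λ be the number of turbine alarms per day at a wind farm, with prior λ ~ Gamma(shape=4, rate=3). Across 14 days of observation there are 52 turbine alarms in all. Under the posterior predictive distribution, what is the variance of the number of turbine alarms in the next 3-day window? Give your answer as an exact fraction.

3360/289

Total count 52 over total exposure 14 days.
By Gamma–Poisson conjugacy, the posterior is Gamma(α + Σx, β + Σt) = Gamma(4 + 52, 3 + 14) = Gamma(56, 17).
The posterior predictive for a window of length T is Negative Binomial with variance T·α'·(β'+T)/β'² = 3·56·20/289 = 3360/289.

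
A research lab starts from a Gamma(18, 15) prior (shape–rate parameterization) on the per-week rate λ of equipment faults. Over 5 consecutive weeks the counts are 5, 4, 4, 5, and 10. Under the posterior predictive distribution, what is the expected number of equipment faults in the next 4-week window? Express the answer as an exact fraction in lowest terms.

Total count: 5 + 4 + 4 + 5 + 10 = 28.
Total exposure: 5 weeks.
By Gamma–Poisson conjugacy, the posterior is Gamma(α + Σx, β + Σt) = Gamma(18 + 28, 15 + 5) = Gamma(46, 20).
Predictive mean over a 4-week window = T·E[λ|data] = 4·46/20 = 46/5.

46/5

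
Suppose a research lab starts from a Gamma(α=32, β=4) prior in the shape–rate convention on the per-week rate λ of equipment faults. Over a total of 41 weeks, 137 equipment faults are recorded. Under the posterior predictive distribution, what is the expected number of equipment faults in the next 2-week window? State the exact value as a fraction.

Total count 137 over total exposure 41 weeks.
Conjugate update: add total count to the shape and total exposure to the rate, giving Gamma(169, 45).
Predictive mean over a 2-week window = T·E[λ|data] = 2·169/45 = 338/45.

338/45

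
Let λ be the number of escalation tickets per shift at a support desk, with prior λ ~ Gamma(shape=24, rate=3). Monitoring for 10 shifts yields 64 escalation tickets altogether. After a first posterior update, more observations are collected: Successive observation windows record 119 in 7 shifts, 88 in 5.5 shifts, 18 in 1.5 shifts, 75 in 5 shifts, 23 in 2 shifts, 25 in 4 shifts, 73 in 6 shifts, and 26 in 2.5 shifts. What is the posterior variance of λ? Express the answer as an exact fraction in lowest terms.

Total count 64 over total exposure 10 shifts.
After the first batch: Gamma(24 + 64, 3 + 10) = Gamma(88, 13).
Total count: 119 + 88 + 18 + 75 + 23 + 25 + 73 + 26 = 447.
Total exposure: 7 + 5.5 + 1.5 + 5 + 2 + 4 + 6 + 2.5 = 33.5 shifts.
After the second batch: Gamma(88 + 447, 13 + 33.5) = Gamma(535, 93/2).
Posterior variance = α'/β'² = 535/(8649/4) = 2140/8649.

2140/8649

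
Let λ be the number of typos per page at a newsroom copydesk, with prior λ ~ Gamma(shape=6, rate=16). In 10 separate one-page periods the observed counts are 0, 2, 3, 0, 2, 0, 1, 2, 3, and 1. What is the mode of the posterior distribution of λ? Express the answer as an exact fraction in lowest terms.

19/26

Total count: 0 + 2 + 3 + 0 + 2 + 0 + 1 + 2 + 3 + 1 = 14.
Total exposure: 10 pages.
Gamma(α, β) with Poisson data over total exposure Σt gives posterior Gamma(α+Σx, β+Σt) = Gamma(20, 26).
Posterior mode = (α'−1)/β' = 19/26.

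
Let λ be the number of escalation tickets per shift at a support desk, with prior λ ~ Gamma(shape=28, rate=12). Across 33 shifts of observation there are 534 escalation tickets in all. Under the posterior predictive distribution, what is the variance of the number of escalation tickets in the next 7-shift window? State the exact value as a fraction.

204568/2025

Total count 534 over total exposure 33 shifts.
The Gamma prior is conjugate for the Poisson rate, so λ | data ~ Gamma(28+534, 12+33) = Gamma(562, 45).
The posterior predictive for a window of length T is Negative Binomial with variance T·α'·(β'+T)/β'² = 7·562·52/2025 = 204568/2025.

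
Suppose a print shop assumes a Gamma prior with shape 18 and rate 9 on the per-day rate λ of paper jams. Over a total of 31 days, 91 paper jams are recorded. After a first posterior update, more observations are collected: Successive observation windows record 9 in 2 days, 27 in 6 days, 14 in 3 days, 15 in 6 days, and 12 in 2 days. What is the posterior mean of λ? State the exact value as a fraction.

186/59

Total count 91 over total exposure 31 days.
After the first batch: Gamma(18 + 91, 9 + 31) = Gamma(109, 40).
Total count: 9 + 27 + 14 + 15 + 12 = 77.
Total exposure: 2 + 6 + 3 + 6 + 2 = 19 days.
After the second batch: Gamma(109 + 77, 40 + 19) = Gamma(186, 59).
Posterior mean = α'/β' = 186/59.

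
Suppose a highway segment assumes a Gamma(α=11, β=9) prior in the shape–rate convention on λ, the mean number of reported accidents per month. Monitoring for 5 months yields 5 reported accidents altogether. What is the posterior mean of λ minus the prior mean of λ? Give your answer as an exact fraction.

-5/63

Total count 5 over total exposure 5 months.
Posterior: α' = 11 + 5 = 16, β' = 9 + 5 = 14.
Posterior mean = 16/14 = 8/7; prior mean = 11/9 = 11/9. Difference = 8/7 − 11/9 = -5/63.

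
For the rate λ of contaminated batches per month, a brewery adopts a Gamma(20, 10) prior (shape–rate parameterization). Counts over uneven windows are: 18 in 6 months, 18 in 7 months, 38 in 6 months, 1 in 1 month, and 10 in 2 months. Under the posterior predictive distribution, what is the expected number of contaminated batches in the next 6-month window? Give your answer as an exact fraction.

315/16

Total count: 18 + 18 + 38 + 1 + 10 = 85.
Total exposure: 6 + 7 + 6 + 1 + 2 = 22 months.
Conjugate update: add total count to the shape and total exposure to the rate, giving Gamma(105, 32).
Predictive mean over a 6-month window = T·E[λ|data] = 6·105/32 = 315/16.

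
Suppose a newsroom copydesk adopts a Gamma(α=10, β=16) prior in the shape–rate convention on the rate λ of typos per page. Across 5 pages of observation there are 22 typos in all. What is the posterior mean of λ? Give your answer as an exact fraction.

32/21

Total count 22 over total exposure 5 pages.
The Gamma prior is conjugate for the Poisson rate, so λ | data ~ Gamma(10+22, 16+5) = Gamma(32, 21).
Posterior mean = α'/β' = 32/21.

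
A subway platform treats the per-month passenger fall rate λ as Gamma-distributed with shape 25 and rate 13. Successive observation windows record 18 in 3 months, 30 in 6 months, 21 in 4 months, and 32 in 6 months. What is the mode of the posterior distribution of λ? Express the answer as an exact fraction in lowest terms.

125/32

Total count: 18 + 30 + 21 + 32 = 101.
Total exposure: 3 + 6 + 4 + 6 = 19 months.
The Gamma prior is conjugate for the Poisson rate, so λ | data ~ Gamma(25+101, 13+19) = Gamma(126, 32).
Posterior mode = (α'−1)/β' = 125/32.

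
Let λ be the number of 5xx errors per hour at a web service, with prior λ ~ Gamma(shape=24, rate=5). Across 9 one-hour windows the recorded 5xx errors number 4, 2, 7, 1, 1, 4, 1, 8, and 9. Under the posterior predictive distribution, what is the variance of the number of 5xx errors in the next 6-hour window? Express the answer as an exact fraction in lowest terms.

Total count: 4 + 2 + 7 + 1 + 1 + 4 + 1 + 8 + 9 = 37.
Total exposure: 9 hours.
Gamma(α, β) with Poisson data over total exposure Σt gives posterior Gamma(α+Σx, β+Σt) = Gamma(61, 14).
The posterior predictive for a window of length T is Negative Binomial with variance T·α'·(β'+T)/β'² = 6·61·20/196 = 1830/49.

1830/49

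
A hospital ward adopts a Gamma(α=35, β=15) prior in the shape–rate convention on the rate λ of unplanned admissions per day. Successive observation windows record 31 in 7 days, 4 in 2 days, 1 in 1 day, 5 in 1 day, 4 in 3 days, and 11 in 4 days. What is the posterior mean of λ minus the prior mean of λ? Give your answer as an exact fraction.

Total count: 31 + 4 + 1 + 5 + 4 + 11 = 56.
Total exposure: 7 + 2 + 1 + 1 + 3 + 4 = 18 days.
By Gamma–Poisson conjugacy, the posterior is Gamma(α + Σx, β + Σt) = Gamma(35 + 56, 15 + 18) = Gamma(91, 33).
Posterior mean = 91/33 = 91/33; prior mean = 35/15 = 7/3. Difference = 91/33 − 7/3 = 14/33.

14/33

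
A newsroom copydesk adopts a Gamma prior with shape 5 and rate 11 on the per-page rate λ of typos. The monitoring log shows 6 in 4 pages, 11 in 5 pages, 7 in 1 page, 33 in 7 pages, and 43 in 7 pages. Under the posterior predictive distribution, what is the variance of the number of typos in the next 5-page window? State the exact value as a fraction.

120/7

Total count: 6 + 11 + 7 + 33 + 43 = 100.
Total exposure: 4 + 5 + 1 + 7 + 7 = 24 pages.
By Gamma–Poisson conjugacy, the posterior is Gamma(α + Σx, β + Σt) = Gamma(5 + 100, 11 + 24) = Gamma(105, 35).
The posterior predictive for a window of length T is Negative Binomial with variance T·α'·(β'+T)/β'² = 5·105·40/1225 = 120/7.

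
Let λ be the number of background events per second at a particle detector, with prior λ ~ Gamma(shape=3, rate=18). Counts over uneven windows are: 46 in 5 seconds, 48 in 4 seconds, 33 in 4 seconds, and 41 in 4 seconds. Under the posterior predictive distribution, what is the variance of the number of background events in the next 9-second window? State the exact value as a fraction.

67716/1225

Total count: 46 + 48 + 33 + 41 = 168.
Total exposure: 5 + 4 + 4 + 4 = 17 seconds.
By Gamma–Poisson conjugacy, the posterior is Gamma(α + Σx, β + Σt) = Gamma(3 + 168, 18 + 17) = Gamma(171, 35).
The posterior predictive for a window of length T is Negative Binomial with variance T·α'·(β'+T)/β'² = 9·171·44/1225 = 67716/1225.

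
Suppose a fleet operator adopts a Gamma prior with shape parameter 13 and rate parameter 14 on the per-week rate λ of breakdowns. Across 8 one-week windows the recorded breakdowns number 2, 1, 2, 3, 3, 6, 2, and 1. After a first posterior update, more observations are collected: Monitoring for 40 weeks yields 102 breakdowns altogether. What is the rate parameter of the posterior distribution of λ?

Total count: 2 + 1 + 2 + 3 + 3 + 6 + 2 + 1 = 20.
Total exposure: 8 weeks.
After the first batch: Gamma(13 + 20, 14 + 8) = Gamma(33, 22).
Total count 102 over total exposure 40 weeks.
After the second batch: Gamma(33 + 102, 22 + 40) = Gamma(135, 62).

62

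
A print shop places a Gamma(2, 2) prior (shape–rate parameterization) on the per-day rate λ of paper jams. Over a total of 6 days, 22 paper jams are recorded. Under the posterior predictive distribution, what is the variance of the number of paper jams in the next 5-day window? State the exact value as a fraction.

Total count 22 over total exposure 6 days.
The Gamma prior is conjugate for the Poisson rate, so λ | data ~ Gamma(2+22, 2+6) = Gamma(24, 8).
The posterior predictive for a window of length T is Negative Binomial with variance T·α'·(β'+T)/β'² = 5·24·13/64 = 195/8.

195/8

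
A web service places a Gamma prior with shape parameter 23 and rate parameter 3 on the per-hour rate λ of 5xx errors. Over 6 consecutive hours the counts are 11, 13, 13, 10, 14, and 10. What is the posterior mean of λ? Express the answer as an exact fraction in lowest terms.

Total count: 11 + 13 + 13 + 10 + 14 + 10 = 71.
Total exposure: 6 hours.
Conjugate update: add total count to the shape and total exposure to the rate, giving Gamma(94, 9).
Posterior mean = α'/β' = 94/9.

94/9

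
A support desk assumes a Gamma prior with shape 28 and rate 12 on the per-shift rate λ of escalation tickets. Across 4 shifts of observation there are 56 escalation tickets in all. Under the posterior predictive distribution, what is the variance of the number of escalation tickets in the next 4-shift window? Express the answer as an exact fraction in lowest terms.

105/4

Total count 56 over total exposure 4 shifts.
By Gamma–Poisson conjugacy, the posterior is Gamma(α + Σx, β + Σt) = Gamma(28 + 56, 12 + 4) = Gamma(84, 16).
The posterior predictive for a window of length T is Negative Binomial with variance T·α'·(β'+T)/β'² = 4·84·20/256 = 105/4.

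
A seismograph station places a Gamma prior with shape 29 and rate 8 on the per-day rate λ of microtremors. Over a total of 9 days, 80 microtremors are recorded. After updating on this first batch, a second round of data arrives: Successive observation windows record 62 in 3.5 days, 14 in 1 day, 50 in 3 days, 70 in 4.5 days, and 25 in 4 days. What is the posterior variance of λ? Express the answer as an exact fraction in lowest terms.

10/33

Total count 80 over total exposure 9 days.
After the first batch: Gamma(29 + 80, 8 + 9) = Gamma(109, 17).
Total count: 62 + 14 + 50 + 70 + 25 = 221.
Total exposure: 3.5 + 1 + 3 + 4.5 + 4 = 16 days.
After the second batch: Gamma(109 + 221, 17 + 16) = Gamma(330, 33).
Posterior variance = α'/β'² = 330/1089 = 10/33.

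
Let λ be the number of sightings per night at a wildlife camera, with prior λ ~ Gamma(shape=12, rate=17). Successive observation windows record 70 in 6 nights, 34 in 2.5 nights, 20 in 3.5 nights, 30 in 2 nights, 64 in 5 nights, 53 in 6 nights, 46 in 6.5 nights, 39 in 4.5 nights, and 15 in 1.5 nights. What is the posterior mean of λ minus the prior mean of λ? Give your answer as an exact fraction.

Total count: 70 + 34 + 20 + 30 + 64 + 53 + 46 + 39 + 15 = 371.
Total exposure: 6 + 2.5 + 3.5 + 2 + 5 + 6 + 6.5 + 4.5 + 1.5 = 37.5 nights.
By Gamma–Poisson conjugacy, the posterior is Gamma(α + Σx, β + Σt) = Gamma(12 + 371, 17 + 37.5) = Gamma(383, 109/2).
Posterior mean = 383/(109/2) = 766/109; prior mean = 12/17 = 12/17. Difference = 766/109 − 12/17 = 11714/1853.

11714/1853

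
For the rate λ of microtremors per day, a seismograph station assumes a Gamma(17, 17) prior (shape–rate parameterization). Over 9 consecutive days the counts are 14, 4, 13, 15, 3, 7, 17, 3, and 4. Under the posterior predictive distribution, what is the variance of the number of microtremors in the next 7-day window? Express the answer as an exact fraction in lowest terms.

22407/676

Total count: 14 + 4 + 13 + 15 + 3 + 7 + 17 + 3 + 4 = 80.
Total exposure: 9 days.
Conjugate update: add total count to the shape and total exposure to the rate, giving Gamma(97, 26).
The posterior predictive for a window of length T is Negative Binomial with variance T·α'·(β'+T)/β'² = 7·97·33/676 = 22407/676.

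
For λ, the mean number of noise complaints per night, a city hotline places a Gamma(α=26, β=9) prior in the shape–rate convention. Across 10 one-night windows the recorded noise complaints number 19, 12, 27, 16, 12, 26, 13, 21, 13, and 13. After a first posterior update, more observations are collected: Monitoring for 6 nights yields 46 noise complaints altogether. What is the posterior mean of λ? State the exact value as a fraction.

244/25

Total count: 19 + 12 + 27 + 16 + 12 + 26 + 13 + 21 + 13 + 13 = 172.
Total exposure: 10 nights.
After the first batch: Gamma(26 + 172, 9 + 10) = Gamma(198, 19).
Total count 46 over total exposure 6 nights.
After the second batch: Gamma(198 + 46, 19 + 6) = Gamma(244, 25).
Posterior mean = α'/β' = 244/25.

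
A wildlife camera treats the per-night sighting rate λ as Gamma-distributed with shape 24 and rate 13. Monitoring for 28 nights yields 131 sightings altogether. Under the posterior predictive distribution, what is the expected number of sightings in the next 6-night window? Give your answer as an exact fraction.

Total count 131 over total exposure 28 nights.
Conjugate update: add total count to the shape and total exposure to the rate, giving Gamma(155, 41).
Predictive mean over a 6-night window = T·E[λ|data] = 6·155/41 = 930/41.

930/41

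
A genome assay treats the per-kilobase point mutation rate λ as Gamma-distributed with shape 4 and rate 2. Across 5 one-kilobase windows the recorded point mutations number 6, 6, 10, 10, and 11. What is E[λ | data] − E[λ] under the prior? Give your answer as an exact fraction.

Total count: 6 + 6 + 10 + 10 + 11 = 43.
Total exposure: 5 kilobases.
The Gamma prior is conjugate for the Poisson rate, so λ | data ~ Gamma(4+43, 2+5) = Gamma(47, 7).
Posterior mean = 47/7 = 47/7; prior mean = 4/2 = 2. Difference = 47/7 − 2 = 33/7.

33/7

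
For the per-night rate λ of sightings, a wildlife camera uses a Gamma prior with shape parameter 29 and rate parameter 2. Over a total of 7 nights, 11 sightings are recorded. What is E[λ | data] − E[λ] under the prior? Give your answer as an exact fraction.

-181/18

Total count 11 over total exposure 7 nights.
By Gamma–Poisson conjugacy, the posterior is Gamma(α + Σx, β + Σt) = Gamma(29 + 11, 2 + 7) = Gamma(40, 9).
Posterior mean = 40/9 = 40/9; prior mean = 29/2 = 29/2. Difference = 40/9 − 29/2 = -181/18.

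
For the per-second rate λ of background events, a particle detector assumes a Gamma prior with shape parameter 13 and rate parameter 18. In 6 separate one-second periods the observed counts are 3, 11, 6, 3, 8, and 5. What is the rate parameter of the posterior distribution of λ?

24

Total count: 3 + 11 + 6 + 3 + 8 + 5 = 36.
Total exposure: 6 seconds.
Gamma(α, β) with Poisson data over total exposure Σt gives posterior Gamma(α+Σx, β+Σt) = Gamma(49, 24).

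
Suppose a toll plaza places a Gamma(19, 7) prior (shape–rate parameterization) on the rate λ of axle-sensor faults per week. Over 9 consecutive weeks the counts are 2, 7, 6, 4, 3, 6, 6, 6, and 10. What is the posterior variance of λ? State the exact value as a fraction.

69/256

Total count: 2 + 7 + 6 + 4 + 3 + 6 + 6 + 6 + 10 = 50.
Total exposure: 9 weeks.
Gamma(α, β) with Poisson data over total exposure Σt gives posterior Gamma(α+Σx, β+Σt) = Gamma(69, 16).
Posterior variance = α'/β'² = 69/256.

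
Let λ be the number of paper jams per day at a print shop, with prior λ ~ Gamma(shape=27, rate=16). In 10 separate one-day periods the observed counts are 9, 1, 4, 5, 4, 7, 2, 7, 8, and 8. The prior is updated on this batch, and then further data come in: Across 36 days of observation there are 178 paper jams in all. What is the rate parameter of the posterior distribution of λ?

Total count: 9 + 1 + 4 + 5 + 4 + 7 + 2 + 7 + 8 + 8 = 55.
Total exposure: 10 days.
After the first batch: Gamma(27 + 55, 16 + 10) = Gamma(82, 26).
Total count 178 over total exposure 36 days.
After the second batch: Gamma(82 + 178, 26 + 36) = Gamma(260, 62).

62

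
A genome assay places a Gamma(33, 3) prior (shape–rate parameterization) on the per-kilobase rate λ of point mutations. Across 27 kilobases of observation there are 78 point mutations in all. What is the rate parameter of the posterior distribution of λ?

Total count 78 over total exposure 27 kilobases.
The Gamma prior is conjugate for the Poisson rate, so λ | data ~ Gamma(33+78, 3+27) = Gamma(111, 30).

30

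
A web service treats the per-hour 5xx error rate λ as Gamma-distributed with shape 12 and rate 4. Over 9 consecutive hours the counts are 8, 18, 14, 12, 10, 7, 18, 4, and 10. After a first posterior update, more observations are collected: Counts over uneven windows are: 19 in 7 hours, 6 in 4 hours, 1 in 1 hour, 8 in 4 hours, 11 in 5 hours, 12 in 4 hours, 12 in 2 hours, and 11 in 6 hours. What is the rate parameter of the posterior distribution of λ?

46

Total count: 8 + 18 + 14 + 12 + 10 + 7 + 18 + 4 + 10 = 101.
Total exposure: 9 hours.
After the first batch: Gamma(12 + 101, 4 + 9) = Gamma(113, 13).
Total count: 19 + 6 + 1 + 8 + 11 + 12 + 12 + 11 = 80.
Total exposure: 7 + 4 + 1 + 4 + 5 + 4 + 2 + 6 = 33 hours.
After the second batch: Gamma(113 + 80, 13 + 33) = Gamma(193, 46).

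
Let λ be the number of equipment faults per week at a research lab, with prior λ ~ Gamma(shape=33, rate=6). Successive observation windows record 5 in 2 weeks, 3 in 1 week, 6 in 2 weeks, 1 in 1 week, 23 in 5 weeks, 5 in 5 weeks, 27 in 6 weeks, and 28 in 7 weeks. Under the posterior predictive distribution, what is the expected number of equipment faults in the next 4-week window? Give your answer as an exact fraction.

524/35

Total count: 5 + 3 + 6 + 1 + 23 + 5 + 27 + 28 = 98.
Total exposure: 2 + 1 + 2 + 1 + 5 + 5 + 6 + 7 = 29 weeks.
Gamma(α, β) with Poisson data over total exposure Σt gives posterior Gamma(α+Σx, β+Σt) = Gamma(131, 35).
Predictive mean over a 4-week window = T·E[λ|data] = 4·131/35 = 524/35.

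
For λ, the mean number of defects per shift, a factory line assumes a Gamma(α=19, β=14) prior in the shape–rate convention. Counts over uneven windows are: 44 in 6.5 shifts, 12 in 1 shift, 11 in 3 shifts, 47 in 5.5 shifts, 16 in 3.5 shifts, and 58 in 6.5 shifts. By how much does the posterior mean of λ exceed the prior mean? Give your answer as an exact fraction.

Total count: 44 + 12 + 11 + 47 + 16 + 58 = 188.
Total exposure: 6.5 + 1 + 3 + 5.5 + 3.5 + 6.5 = 26 shifts.
Posterior: α' = 19 + 188 = 207, β' = 14 + 26 = 40.
Posterior mean = 207/40 = 207/40; prior mean = 19/14 = 19/14. Difference = 207/40 − 19/14 = 1069/280.

1069/280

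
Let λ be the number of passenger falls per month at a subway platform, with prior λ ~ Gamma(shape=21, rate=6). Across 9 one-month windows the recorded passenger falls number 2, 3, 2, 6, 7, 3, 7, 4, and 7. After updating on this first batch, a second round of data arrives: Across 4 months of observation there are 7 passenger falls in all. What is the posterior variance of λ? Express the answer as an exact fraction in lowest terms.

Total count: 2 + 3 + 2 + 6 + 7 + 3 + 7 + 4 + 7 = 41.
Total exposure: 9 months.
After the first batch: Gamma(21 + 41, 6 + 9) = Gamma(62, 15).
Total count 7 over total exposure 4 months.
After the second batch: Gamma(62 + 7, 15 + 4) = Gamma(69, 19).
Posterior variance = α'/β'² = 69/361.

69/361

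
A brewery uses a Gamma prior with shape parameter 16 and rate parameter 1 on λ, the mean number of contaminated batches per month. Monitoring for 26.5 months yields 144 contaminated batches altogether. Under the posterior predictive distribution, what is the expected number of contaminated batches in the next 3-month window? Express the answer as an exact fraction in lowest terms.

Total count 144 over total exposure 26.5 months.
By Gamma–Poisson conjugacy, the posterior is Gamma(α + Σx, β + Σt) = Gamma(16 + 144, 1 + 26.5) = Gamma(160, 55/2).
Predictive mean over a 3-month window = T·E[λ|data] = 3·160/(55/2) = 192/11.

192/11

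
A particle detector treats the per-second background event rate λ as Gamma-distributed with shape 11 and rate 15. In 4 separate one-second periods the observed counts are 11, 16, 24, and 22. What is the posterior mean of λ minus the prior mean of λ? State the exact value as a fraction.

1051/285

Total count: 11 + 16 + 24 + 22 = 73.
Total exposure: 4 seconds.
Posterior: α' = 11 + 73 = 84, β' = 15 + 4 = 19.
Posterior mean = 84/19 = 84/19; prior mean = 11/15 = 11/15. Difference = 84/19 − 11/15 = 1051/285.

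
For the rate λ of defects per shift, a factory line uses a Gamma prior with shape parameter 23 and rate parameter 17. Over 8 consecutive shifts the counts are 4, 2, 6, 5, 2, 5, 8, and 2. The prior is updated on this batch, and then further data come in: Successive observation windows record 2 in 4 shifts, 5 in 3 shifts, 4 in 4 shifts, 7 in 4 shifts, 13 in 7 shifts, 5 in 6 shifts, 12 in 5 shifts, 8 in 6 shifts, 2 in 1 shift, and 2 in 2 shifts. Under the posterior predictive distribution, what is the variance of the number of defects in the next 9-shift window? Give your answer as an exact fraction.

80028/4489

Total count: 4 + 2 + 6 + 5 + 2 + 5 + 8 + 2 = 34.
Total exposure: 8 shifts.
After the first batch: Gamma(23 + 34, 17 + 8) = Gamma(57, 25).
Total count: 2 + 5 + 4 + 7 + 13 + 5 + 12 + 8 + 2 + 2 = 60.
Total exposure: 4 + 3 + 4 + 4 + 7 + 6 + 5 + 6 + 1 + 2 = 42 shifts.
After the second batch: Gamma(57 + 60, 25 + 42) = Gamma(117, 67).
The posterior predictive for a window of length T is Negative Binomial with variance T·α'·(β'+T)/β'² = 9·117·76/4489 = 80028/4489.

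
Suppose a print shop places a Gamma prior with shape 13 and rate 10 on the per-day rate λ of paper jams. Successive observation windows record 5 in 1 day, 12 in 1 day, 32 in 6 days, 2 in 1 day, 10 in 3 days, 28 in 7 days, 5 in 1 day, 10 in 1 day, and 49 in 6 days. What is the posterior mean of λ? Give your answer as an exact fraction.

Total count: 5 + 12 + 32 + 2 + 10 + 28 + 5 + 10 + 49 = 153.
Total exposure: 1 + 1 + 6 + 1 + 3 + 7 + 1 + 1 + 6 = 27 days.
By Gamma–Poisson conjugacy, the posterior is Gamma(α + Σx, β + Σt) = Gamma(13 + 153, 10 + 27) = Gamma(166, 37).
Posterior mean = α'/β' = 166/37.

166/37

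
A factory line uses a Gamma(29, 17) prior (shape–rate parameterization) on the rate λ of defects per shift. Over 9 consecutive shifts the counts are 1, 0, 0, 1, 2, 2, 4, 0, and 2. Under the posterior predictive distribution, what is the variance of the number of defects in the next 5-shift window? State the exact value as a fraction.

6355/676

Total count: 1 + 0 + 0 + 1 + 2 + 2 + 4 + 0 + 2 = 12.
Total exposure: 9 shifts.
Conjugate update: add total count to the shape and total exposure to the rate, giving Gamma(41, 26).
The posterior predictive for a window of length T is Negative Binomial with variance T·α'·(β'+T)/β'² = 5·41·31/676 = 6355/676.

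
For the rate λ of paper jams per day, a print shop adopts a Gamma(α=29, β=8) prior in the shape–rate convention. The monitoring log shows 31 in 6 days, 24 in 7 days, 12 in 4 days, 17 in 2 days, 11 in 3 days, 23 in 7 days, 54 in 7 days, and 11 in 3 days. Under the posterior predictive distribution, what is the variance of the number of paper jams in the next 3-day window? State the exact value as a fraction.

31800/2209

Total count: 31 + 24 + 12 + 17 + 11 + 23 + 54 + 11 = 183.
Total exposure: 6 + 7 + 4 + 2 + 3 + 7 + 7 + 3 = 39 days.
Gamma(α, β) with Poisson data over total exposure Σt gives posterior Gamma(α+Σx, β+Σt) = Gamma(212, 47).
The posterior predictive for a window of length T is Negative Binomial with variance T·α'·(β'+T)/β'² = 3·212·50/2209 = 31800/2209.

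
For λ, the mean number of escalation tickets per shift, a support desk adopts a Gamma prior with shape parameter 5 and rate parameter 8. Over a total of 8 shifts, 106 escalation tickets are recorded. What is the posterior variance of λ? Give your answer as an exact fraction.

111/256

Total count 106 over total exposure 8 shifts.
Gamma(α, β) with Poisson data over total exposure Σt gives posterior Gamma(α+Σx, β+Σt) = Gamma(111, 16).
Posterior variance = α'/β'² = 111/256.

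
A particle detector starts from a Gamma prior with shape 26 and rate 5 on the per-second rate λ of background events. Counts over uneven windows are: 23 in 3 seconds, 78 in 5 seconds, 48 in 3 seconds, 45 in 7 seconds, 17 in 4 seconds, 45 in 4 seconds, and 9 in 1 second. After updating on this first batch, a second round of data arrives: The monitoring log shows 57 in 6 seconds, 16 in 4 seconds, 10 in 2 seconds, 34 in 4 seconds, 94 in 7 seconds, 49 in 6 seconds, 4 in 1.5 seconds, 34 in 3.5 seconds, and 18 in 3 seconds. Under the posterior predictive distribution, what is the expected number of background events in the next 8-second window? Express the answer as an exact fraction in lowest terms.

Total count: 23 + 78 + 48 + 45 + 17 + 45 + 9 = 265.
Total exposure: 3 + 5 + 3 + 7 + 4 + 4 + 1 = 27 seconds.
After the first batch: Gamma(26 + 265, 5 + 27) = Gamma(291, 32).
Total count: 57 + 16 + 10 + 34 + 94 + 49 + 4 + 34 + 18 = 316.
Total exposure: 6 + 4 + 2 + 4 + 7 + 6 + 1.5 + 3.5 + 3 = 37 seconds.
After the second batch: Gamma(291 + 316, 32 + 37) = Gamma(607, 69).
Predictive mean over an 8-second window = T·E[λ|data] = 8·607/69 = 4856/69.

4856/69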